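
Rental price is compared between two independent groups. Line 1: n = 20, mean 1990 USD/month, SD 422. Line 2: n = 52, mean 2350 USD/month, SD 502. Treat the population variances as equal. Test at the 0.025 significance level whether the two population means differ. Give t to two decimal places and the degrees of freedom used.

t = -2.84, df = 70

Let group 1 = line 1, group 2 = line 2. H0: μ_1 = μ_2; H1: μ_1 ≠ μ_2 (two-sample pooled-variance t-test, two-sided).
s_p² = [(20−1)·422² + (52−1)·502²]/(20+52−2) = 231940
t = (1990 − 2350)/√[231940·(1/20 + 1/52)] = -2.84
df = n₁ + n₂ − 2 = 70
Two-sided p-value ≈ 0.006
Since p ≈ 0.006 < α = 0.025, reject H0; the evidence is statistically significant.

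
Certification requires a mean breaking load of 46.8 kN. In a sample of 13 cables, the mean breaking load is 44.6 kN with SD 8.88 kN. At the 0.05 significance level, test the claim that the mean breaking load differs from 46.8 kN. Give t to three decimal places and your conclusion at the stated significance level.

H0: μ = 46.8; H1: μ ≠ 46.8 (one-sample t-test, two-sided).
t = (x̄ − μ₀)/(s/√n) = (44.6 − 46.8)/(8.88/√13) = -0.893
df = n − 1 = 12
Two-sided p-value ≈ 0.389
Since p ≈ 0.389 > α = 0.05, fail to reject H0; the data do not provide sufficient evidence against H0.

t = -0.893; fail to reject H0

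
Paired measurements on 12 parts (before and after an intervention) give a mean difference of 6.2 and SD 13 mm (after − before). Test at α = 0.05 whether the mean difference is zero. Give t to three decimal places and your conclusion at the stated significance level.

t = 1.652; fail to reject H0

H0: μ_d = 0; H1: μ_d ≠ 0 (paired t-test on the differences, two-sided).
t = d̄/(s_d/√n) = 6.2/(13/√12) = 1.652
df = n − 1 = 11
Two-sided p-value ≈ 0.127
Since p ≈ 0.127 > α = 0.05, fail to reject H0; the data do not provide sufficient evidence against H0.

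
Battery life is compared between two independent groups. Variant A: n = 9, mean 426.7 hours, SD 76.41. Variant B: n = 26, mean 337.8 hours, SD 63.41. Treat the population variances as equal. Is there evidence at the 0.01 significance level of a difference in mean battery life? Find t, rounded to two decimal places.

3.44

Let group 1 = variant A, group 2 = variant B. H0: μ_1 = μ_2; H1: μ_1 ≠ μ_2 (two-sample pooled-variance t-test, two-sided).
s_p² = [(9−1)·76.41² + (26−1)·63.41²]/(9+26−2) = 4461.47
t = (426.7 − 337.8)/√[4461.47·(1/9 + 1/26)] = 3.44
df = n₁ + n₂ − 2 = 33
Two-sided p-value ≈ 0.002
Since p ≈ 0.002 < α = 0.01, reject H0; the data support H1.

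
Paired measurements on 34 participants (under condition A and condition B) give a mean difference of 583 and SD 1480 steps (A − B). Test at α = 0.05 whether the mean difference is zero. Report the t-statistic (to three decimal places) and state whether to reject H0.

t = 2.297; reject H0

H0: μ_d = 0; H1: μ_d ≠ 0 (paired t-test on the differences, two-sided).
t = d̄/(s_d/√n) = 583/(1480/√34) = 2.297
df = n − 1 = 33
Two-sided p-value ≈ 0.0281
Since p ≈ 0.0281 < α = 0.05, reject H0; the evidence is statistically significant.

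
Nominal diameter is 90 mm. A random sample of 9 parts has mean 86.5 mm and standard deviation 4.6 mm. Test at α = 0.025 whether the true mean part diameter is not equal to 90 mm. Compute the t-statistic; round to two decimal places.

H0: μ = 90; H1: μ ≠ 90 (one-sample t-test, two-sided).
t = (x̄ − μ₀)/(s/√n) = (86.5 − 90)/(4.6/√9) = -2.28
df = n − 1 = 8
Two-sided p-value ≈ 0.052
Since p ≈ 0.052 > α = 0.025, fail to reject H0; the evidence is not statistically significant.

-2.28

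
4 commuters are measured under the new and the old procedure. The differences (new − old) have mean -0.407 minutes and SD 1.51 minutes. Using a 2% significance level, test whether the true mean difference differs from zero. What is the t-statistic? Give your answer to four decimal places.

H0: μ_d = 0; H1: μ_d ≠ 0 (paired t-test on the differences, two-sided).
t = d̄/(s_d/√n) = -0.407/(1.51/√4) = -0.5391
df = n − 1 = 3
Two-sided p-value ≈ 0.6273
Since p ≈ 0.6273 > α = 0.02, fail to reject H0; the evidence is not statistically significant.

-0.5391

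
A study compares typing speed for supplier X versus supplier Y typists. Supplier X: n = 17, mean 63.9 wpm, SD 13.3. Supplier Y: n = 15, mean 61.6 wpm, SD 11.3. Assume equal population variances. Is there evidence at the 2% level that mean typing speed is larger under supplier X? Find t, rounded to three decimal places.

0.523

Let group 1 = supplier X, group 2 = supplier Y. H0: μ_1 = μ_2; H1: μ_1 > μ_2 (two-sample pooled-variance t-test, right-tailed).
s_p² = [(17−1)·13.3² + (15−1)·11.3²]/(17+15−2) = 153.93
t = (63.9 − 61.6)/√[153.93·(1/17 + 1/15)] = 0.523
df = n₁ + n₂ − 2 = 30
p-value = P(T ≥ 0.523) ≈ 0.302
Since p ≈ 0.302 > α = 0.02, fail to reject H0; the evidence is not statistically significant.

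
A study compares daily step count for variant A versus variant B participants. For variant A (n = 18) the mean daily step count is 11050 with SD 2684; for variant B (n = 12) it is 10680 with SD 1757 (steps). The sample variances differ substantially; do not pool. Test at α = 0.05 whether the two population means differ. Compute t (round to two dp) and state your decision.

t = 0.46; fail to reject H0

Let group 1 = variant A, group 2 = variant B. H0: μ_1 = μ_2; H1: μ_1 ≠ μ_2 (Welch's two-sample t-test, two-sided).
t = (x̄_1 − x̄_2)/√(s_1²/n_1 + s_2²/n_2) = (11050 − 10680)/√(2684²/18 + 1757²/12) = 0.46
Welch–Satterthwaite df ≈ 28.00
Two-sided p-value ≈ 0.652
Since p ≈ 0.652 > α = 0.05, fail to reject H0; the data do not provide sufficient evidence against H0.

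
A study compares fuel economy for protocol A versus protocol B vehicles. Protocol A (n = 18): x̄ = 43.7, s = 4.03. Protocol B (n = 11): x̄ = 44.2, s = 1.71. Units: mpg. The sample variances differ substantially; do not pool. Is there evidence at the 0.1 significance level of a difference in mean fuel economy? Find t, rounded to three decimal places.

Let group 1 = protocol A, group 2 = protocol B. H0: μ_1 = μ_2; H1: μ_1 ≠ μ_2 (Welch's two-sample t-test, two-sided).
t = (x̄_1 − x̄_2)/√(s_1²/n_1 + s_2²/n_2) = (43.7 − 44.2)/√(4.03²/18 + 1.71²/11) = -0.463
Welch–Satterthwaite df ≈ 24.83
Two-sided p-value ≈ 0.648
Since p ≈ 0.648 > α = 0.1, fail to reject H0; the evidence is not statistically significant.

-0.463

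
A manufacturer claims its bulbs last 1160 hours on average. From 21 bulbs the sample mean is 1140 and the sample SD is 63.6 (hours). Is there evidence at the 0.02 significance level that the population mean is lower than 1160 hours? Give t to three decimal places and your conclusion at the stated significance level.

t = -1.441; fail to reject H0

H0: μ = 1160; H1: μ < 1160 (one-sample t-test, left-tailed).
t = (x̄ − μ₀)/(s/√n) = (1140 − 1160)/(63.6/√21) = -1.441
df = n − 1 = 20
p-value = P(T ≤ -1.441) ≈ 0.083
Since p ≈ 0.083 > α = 0.02, fail to reject H0; the data do not provide sufficient evidence against H0.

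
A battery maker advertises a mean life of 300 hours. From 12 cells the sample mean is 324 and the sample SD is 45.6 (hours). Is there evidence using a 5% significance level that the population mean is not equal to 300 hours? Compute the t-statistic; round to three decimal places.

H0: μ = 300; H1: μ ≠ 300 (one-sample t-test, two-sided).
t = (x̄ − μ₀)/(s/√n) = (324 − 300)/(45.6/√12) = 1.823
df = n − 1 = 11
Two-sided p-value ≈ 0.0955
Since p ≈ 0.0955 > α = 0.05, fail to reject H0; the data do not provide sufficient evidence against H0.

1.823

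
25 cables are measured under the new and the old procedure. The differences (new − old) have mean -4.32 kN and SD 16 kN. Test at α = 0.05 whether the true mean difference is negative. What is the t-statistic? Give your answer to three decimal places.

H0: μ_d = 0; H1: μ_d < 0 (paired t-test on the differences, left-tailed).
t = d̄/(s_d/√n) = -4.32/(16/√25) = -1.350
df = n − 1 = 24
p-value = P(T ≤ -1.350) ≈ 0.095
Since p ≈ 0.095 > α = 0.05, fail to reject H0; the data do not provide sufficient evidence against H0.

-1.350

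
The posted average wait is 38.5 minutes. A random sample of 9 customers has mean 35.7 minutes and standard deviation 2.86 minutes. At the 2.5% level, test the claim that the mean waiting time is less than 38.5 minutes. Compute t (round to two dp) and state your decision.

H0: μ = 38.5; H1: μ < 38.5 (one-sample t-test, left-tailed).
t = (x̄ − μ₀)/(s/√n) = (35.7 − 38.5)/(2.86/√9) = -2.94
df = n − 1 = 8
p-value = P(T ≤ -2.94) ≈ 0.009
Since p ≈ 0.009 < α = 0.025, reject H0; the data support H1.

t = -2.94; reject H0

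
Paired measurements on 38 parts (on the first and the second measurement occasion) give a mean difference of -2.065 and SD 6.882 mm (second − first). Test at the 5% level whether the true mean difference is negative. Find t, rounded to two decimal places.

H0: μ_d = 0; H1: μ_d < 0 (paired t-test on the differences, left-tailed).
t = d̄/(s_d/√n) = -2.065/(6.882/√38) = -1.85
df = n − 1 = 37
p-value = P(T ≤ -1.85) ≈ 0.036
Since p ≈ 0.036 < α = 0.05, reject H0; the evidence is statistically significant.

-1.85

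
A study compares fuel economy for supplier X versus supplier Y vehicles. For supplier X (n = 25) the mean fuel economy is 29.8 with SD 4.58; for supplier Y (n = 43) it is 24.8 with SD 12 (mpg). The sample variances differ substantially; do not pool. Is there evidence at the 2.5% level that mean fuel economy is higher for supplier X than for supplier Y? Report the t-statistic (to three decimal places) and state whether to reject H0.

Let group 1 = supplier X, group 2 = supplier Y. H0: μ_1 = μ_2; H1: μ_1 > μ_2 (Welch's two-sample t-test, right-tailed).
t = (x̄_1 − x̄_2)/√(s_1²/n_1 + s_2²/n_2) = (29.8 − 24.8)/√(4.58²/25 + 12²/43) = 2.443
Welch–Satterthwaite df ≈ 59.18
p-value = P(T ≥ 2.443) ≈ 0.0088
Since p ≈ 0.0088 < α = 0.025, reject H0; the data support H1.

t = 2.443; reject H0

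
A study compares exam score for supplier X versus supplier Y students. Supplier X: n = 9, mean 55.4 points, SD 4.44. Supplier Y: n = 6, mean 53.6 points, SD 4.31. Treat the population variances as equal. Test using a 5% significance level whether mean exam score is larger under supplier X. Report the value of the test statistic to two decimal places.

Let group 1 = supplier X, group 2 = supplier Y. H0: μ_1 = μ_2; H1: μ_1 > μ_2 (two-sample pooled-variance t-test, right-tailed).
s_p² = [(9−1)·4.44² + (6−1)·4.31²]/(9+6−2) = 19.2761
t = (55.4 − 53.6)/√[19.2761·(1/9 + 1/6)] = 0.78
df = n₁ + n₂ − 2 = 13
p-value = P(T ≥ 0.78) ≈ 0.225
Since p ≈ 0.225 > α = 0.05, fail to reject H0; the evidence is not statistically significant.

0.78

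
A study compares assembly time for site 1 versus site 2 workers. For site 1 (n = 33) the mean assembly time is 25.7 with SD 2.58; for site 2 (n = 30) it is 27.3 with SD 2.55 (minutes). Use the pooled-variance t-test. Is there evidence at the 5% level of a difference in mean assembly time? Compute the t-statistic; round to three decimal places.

-2.472

Let group 1 = site 1, group 2 = site 2. H0: μ_1 = μ_2; H1: μ_1 ≠ μ_2 (two-sample pooled-variance t-test, two-sided).
s_p² = [(33−1)·2.58² + (30−1)·2.55²]/(33+30−2) = 6.58323
t = (25.7 − 27.3)/√[6.58323·(1/33 + 1/30)] = -2.472
df = n₁ + n₂ − 2 = 61
Two-sided p-value ≈ 0.0162
Since p ≈ 0.0162 < α = 0.05, reject H0; the data support H1.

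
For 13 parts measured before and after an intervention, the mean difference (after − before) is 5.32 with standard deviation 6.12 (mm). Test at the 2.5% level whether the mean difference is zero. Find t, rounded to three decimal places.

H0: μ_d = 0; H1: μ_d ≠ 0 (paired t-test on the differences, two-sided).
t = d̄/(s_d/√n) = 5.32/(6.12/√13) = 3.134
df = n − 1 = 12
Two-sided p-value ≈ 0.0086
Since p ≈ 0.0086 < α = 0.025, reject H0; the data support H1.

3.134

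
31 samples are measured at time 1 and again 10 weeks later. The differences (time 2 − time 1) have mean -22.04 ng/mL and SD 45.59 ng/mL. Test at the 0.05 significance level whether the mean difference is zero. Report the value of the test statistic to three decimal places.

H0: μ_d = 0; H1: μ_d ≠ 0 (paired t-test on the differences, two-sided).
t = d̄/(s_d/√n) = -22.04/(45.59/√31) = -2.692
df = n − 1 = 30
Two-sided p-value ≈ 0.012
Since p ≈ 0.012 < α = 0.05, reject H0; the evidence is statistically significant.

-2.692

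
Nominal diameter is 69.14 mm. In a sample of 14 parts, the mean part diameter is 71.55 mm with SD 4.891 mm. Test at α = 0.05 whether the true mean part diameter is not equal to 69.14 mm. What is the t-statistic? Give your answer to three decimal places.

H0: μ = 69.14; H1: μ ≠ 69.14 (one-sample t-test, two-sided).
t = (x̄ − μ₀)/(s/√n) = (71.55 − 69.14)/(4.891/√14) = 1.844
df = n − 1 = 13
Two-sided p-value ≈ 0.088
Since p ≈ 0.088 > α = 0.05, fail to reject H0; the data do not provide sufficient evidence against H0.

1.844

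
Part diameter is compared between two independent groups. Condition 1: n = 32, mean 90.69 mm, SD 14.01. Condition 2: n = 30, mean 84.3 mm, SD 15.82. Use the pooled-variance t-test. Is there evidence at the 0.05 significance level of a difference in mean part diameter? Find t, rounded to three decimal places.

1.686

Let group 1 = condition 1, group 2 = condition 2. H0: μ_1 = μ_2; H1: μ_1 ≠ μ_2 (two-sample pooled-variance t-test, two-sided).
s_p² = [(32−1)·14.01² + (30−1)·15.82²]/(32+30−2) = 222.376
t = (90.69 − 84.3)/√[222.376·(1/32 + 1/30)] = 1.686
df = n₁ + n₂ − 2 = 60
Two-sided p-value ≈ 0.0970
Since p ≈ 0.0970 > α = 0.05, fail to reject H0; the data do not provide sufficient evidence against H0.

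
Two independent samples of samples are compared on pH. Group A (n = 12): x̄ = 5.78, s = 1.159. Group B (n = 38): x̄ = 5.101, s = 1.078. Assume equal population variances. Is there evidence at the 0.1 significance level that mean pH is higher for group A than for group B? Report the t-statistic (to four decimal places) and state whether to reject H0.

t = 1.8691; reject H0

Let group 1 = group A, group 2 = group B. H0: μ_1 = μ_2; H1: μ_1 > μ_2 (two-sample pooled-variance t-test, right-tailed).
s_p² = [(12−1)·1.159² + (38−1)·1.078²]/(12+38−2) = 1.20361
t = (5.78 − 5.101)/√[1.20361·(1/12 + 1/38)] = 1.8691
df = n₁ + n₂ − 2 = 48
p-value = P(T ≥ 1.8691) ≈ 0.0339
Since p ≈ 0.0339 < α = 0.1, reject H0; the data support H1.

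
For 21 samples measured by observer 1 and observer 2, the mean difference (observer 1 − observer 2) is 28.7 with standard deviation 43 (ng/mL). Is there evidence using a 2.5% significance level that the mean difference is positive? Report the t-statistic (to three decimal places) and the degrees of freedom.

H0: μ_d = 0; H1: μ_d > 0 (paired t-test on the differences, right-tailed).
t = d̄/(s_d/√n) = 28.7/(43/√21) = 3.059
df = n − 1 = 20
p-value = P(T ≥ 3.059) ≈ 0.003
Since p ≈ 0.003 < α = 0.025, reject H0; the data support H1.

t = 3.059, df = 20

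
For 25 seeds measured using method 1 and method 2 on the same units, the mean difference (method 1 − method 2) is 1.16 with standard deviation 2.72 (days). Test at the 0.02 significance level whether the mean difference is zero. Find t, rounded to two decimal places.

2.13

H0: μ_d = 0; H1: μ_d ≠ 0 (paired t-test on the differences, two-sided).
t = d̄/(s_d/√n) = 1.16/(2.72/√25) = 2.13
df = n − 1 = 24
Two-sided p-value ≈ 0.0434
Since p ≈ 0.0434 > α = 0.02, fail to reject H0; the data do not provide sufficient evidence against H0.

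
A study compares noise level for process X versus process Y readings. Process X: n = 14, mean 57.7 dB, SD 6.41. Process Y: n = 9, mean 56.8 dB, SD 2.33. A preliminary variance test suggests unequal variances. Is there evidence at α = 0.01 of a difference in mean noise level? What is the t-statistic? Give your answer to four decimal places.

Let group 1 = process X, group 2 = process Y. H0: μ_1 = μ_2; H1: μ_1 ≠ μ_2 (Welch's two-sample t-test, two-sided).
t = (x̄_1 − x̄_2)/√(s_1²/n_1 + s_2²/n_2) = (57.7 − 56.8)/√(6.41²/14 + 2.33²/9) = 0.4785
Welch–Satterthwaite df ≈ 17.68
Two-sided p-value ≈ 0.6382
Since p ≈ 0.6382 > α = 0.01, fail to reject H0; the data do not provide sufficient evidence against H0.

0.4785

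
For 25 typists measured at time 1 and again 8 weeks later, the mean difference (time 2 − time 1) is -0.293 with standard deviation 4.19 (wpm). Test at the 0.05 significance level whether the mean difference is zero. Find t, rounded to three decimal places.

H0: μ_d = 0; H1: μ_d ≠ 0 (paired t-test on the differences, two-sided).
t = d̄/(s_d/√n) = -0.293/(4.19/√25) = -0.350
df = n − 1 = 24
Two-sided p-value ≈ 0.7297
Since p ≈ 0.7297 > α = 0.05, fail to reject H0; the data do not provide sufficient evidence against H0.

-0.350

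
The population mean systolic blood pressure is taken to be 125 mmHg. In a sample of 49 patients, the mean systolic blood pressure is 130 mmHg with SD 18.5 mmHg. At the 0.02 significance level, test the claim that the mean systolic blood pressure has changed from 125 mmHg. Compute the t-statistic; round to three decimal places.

1.892

H0: μ = 125; H1: μ ≠ 125 (one-sample t-test, two-sided).
t = (x̄ − μ₀)/(s/√n) = (130 − 125)/(18.5/√49) = 1.892
df = n − 1 = 48
Two-sided p-value ≈ 0.065
Since p ≈ 0.065 > α = 0.02, fail to reject H0; the evidence is not statistically significant.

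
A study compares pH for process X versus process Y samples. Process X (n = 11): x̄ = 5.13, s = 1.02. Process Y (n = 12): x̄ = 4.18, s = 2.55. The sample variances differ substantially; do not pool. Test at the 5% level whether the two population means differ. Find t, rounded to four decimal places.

1.1908

Let group 1 = process X, group 2 = process Y. H0: μ_1 = μ_2; H1: μ_1 ≠ μ_2 (Welch's two-sample t-test, two-sided).
t = (x̄_1 − x̄_2)/√(s_1²/n_1 + s_2²/n_2) = (5.13 − 4.18)/√(1.02²/11 + 2.55²/12) = 1.1908
Welch–Satterthwaite df ≈ 14.68
Two-sided p-value ≈ 0.253
Since p ≈ 0.253 > α = 0.05, fail to reject H0; the evidence is not statistically significant.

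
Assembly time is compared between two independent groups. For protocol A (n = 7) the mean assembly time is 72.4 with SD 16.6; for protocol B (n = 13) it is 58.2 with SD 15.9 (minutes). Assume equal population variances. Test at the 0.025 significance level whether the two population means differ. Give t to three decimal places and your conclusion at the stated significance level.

Let group 1 = protocol A, group 2 = protocol B. H0: μ_1 = μ_2; H1: μ_1 ≠ μ_2 (two-sample pooled-variance t-test, two-sided).
s_p² = [(7−1)·16.6² + (13−1)·15.9²]/(7+13−2) = 260.393
t = (72.4 − 58.2)/√[260.393·(1/7 + 1/13)] = 1.877
df = n₁ + n₂ − 2 = 18
Two-sided p-value ≈ 0.0768
Since p ≈ 0.0768 > α = 0.025, fail to reject H0; the data do not provide sufficient evidence against H0.

t = 1.877; fail to reject H0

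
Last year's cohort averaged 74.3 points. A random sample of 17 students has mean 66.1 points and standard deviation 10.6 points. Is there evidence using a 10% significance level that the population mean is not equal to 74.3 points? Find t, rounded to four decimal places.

-3.1896

H0: μ = 74.3; H1: μ ≠ 74.3 (one-sample t-test, two-sided).
t = (x̄ − μ₀)/(s/√n) = (66.1 − 74.3)/(10.6/√17) = -3.1896
df = n − 1 = 16
Two-sided p-value ≈ 0.006
Since p ≈ 0.006 < α = 0.1, reject H0; the data support H1.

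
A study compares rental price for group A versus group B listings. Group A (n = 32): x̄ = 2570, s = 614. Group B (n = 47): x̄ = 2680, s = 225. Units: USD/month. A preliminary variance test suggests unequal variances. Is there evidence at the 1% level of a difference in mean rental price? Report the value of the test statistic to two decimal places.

Let group 1 = group A, group 2 = group B. H0: μ_1 = μ_2; H1: μ_1 ≠ μ_2 (Welch's two-sample t-test, two-sided).
t = (x̄_1 − x̄_2)/√(s_1²/n_1 + s_2²/n_2) = (2570 − 2680)/√(614²/32 + 225²/47) = -0.97
Welch–Satterthwaite df ≈ 36.72
Two-sided p-value ≈ 0.3384
Since p ≈ 0.3384 > α = 0.01, fail to reject H0; the evidence is not statistically significant.

-0.97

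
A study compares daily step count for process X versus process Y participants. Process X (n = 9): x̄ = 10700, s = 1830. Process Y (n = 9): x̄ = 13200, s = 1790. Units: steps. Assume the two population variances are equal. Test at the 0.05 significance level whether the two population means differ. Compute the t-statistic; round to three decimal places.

-2.930

Let group 1 = process X, group 2 = process Y. H0: μ_1 = μ_2; H1: μ_1 ≠ μ_2 (two-sample pooled-variance t-test, two-sided).
s_p² = [(9−1)·1830² + (9−1)·1790²]/(9+9−2) = 3276500
t = (10700 − 13200)/√[3276500·(1/9 + 1/9)] = -2.930
df = n₁ + n₂ − 2 = 16
Two-sided p-value ≈ 0.010
Since p ≈ 0.010 < α = 0.05, reject H0; the data support H1.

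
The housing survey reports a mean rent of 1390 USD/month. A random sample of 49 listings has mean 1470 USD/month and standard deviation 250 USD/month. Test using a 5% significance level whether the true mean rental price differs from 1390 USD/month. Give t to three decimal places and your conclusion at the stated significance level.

t = 2.240; reject H0

H0: μ = 1390; H1: μ ≠ 1390 (one-sample t-test, two-sided).
t = (x̄ − μ₀)/(s/√n) = (1470 − 1390)/(250/√49) = 2.240
df = n − 1 = 48
Two-sided p-value ≈ 0.0298
Since p ≈ 0.0298 < α = 0.05, reject H0; the data support H1.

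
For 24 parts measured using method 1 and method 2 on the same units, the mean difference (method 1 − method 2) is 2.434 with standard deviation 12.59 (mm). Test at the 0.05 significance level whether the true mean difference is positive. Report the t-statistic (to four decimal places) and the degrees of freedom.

H0: μ_d = 0; H1: μ_d > 0 (paired t-test on the differences, right-tailed).
t = d̄/(s_d/√n) = 2.434/(12.59/√24) = 0.9471
df = n − 1 = 23
p-value = P(T ≥ 0.9471) ≈ 0.1767
Since p ≈ 0.1767 > α = 0.05, fail to reject H0; the evidence is not statistically significant.

t = 0.9471, df = 23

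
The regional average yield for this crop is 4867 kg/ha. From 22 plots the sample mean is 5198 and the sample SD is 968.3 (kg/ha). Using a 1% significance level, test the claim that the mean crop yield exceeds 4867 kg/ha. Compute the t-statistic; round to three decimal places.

H0: μ = 4867; H1: μ > 4867 (one-sample t-test, right-tailed).
t = (x̄ − μ₀)/(s/√n) = (5198 − 4867)/(968.3/√22) = 1.603
df = n − 1 = 21
p-value = P(T ≥ 1.603) ≈ 0.0619
Since p ≈ 0.0619 > α = 0.01, fail to reject H0; the data do not provide sufficient evidence against H0.

1.603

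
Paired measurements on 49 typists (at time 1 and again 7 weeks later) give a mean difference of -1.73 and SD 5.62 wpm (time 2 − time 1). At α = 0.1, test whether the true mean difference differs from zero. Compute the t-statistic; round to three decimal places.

H0: μ_d = 0; H1: μ_d ≠ 0 (paired t-test on the differences, two-sided).
t = d̄/(s_d/√n) = -1.73/(5.62/√49) = -2.155
df = n − 1 = 48
Two-sided p-value ≈ 0.036
Since p ≈ 0.036 < α = 0.1, reject H0; the evidence is statistically significant.

-2.155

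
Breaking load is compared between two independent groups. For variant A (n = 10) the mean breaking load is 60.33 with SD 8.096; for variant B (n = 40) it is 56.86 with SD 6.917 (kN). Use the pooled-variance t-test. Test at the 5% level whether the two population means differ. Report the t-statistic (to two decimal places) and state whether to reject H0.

Let group 1 = variant A, group 2 = variant B. H0: μ_1 = μ_2; H1: μ_1 ≠ μ_2 (two-sample pooled-variance t-test, two-sided).
s_p² = [(10−1)·8.096² + (40−1)·6.917²]/(10+40−2) = 51.1637
t = (60.33 − 56.86)/√[51.1637·(1/10 + 1/40)] = 1.37
df = n₁ + n₂ − 2 = 48
Two-sided p-value ≈ 0.176
Since p ≈ 0.176 > α = 0.05, fail to reject H0; the evidence is not statistically significant.

t = 1.37; fail to reject H0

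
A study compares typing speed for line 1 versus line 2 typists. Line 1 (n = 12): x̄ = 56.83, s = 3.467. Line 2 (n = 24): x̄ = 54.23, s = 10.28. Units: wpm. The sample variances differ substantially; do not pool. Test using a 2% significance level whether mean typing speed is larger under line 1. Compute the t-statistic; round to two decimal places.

1.12

Let group 1 = line 1, group 2 = line 2. H0: μ_1 = μ_2; H1: μ_1 > μ_2 (Welch's two-sample t-test, right-tailed).
t = (x̄_1 − x̄_2)/√(s_1²/n_1 + s_2²/n_2) = (56.83 − 54.23)/√(3.467²/12 + 10.28²/24) = 1.12
Welch–Satterthwaite df ≈ 31.27
p-value = P(T ≥ 1.12) ≈ 0.1360
Since p ≈ 0.1360 > α = 0.02, fail to reject H0; the data do not provide sufficient evidence against H0.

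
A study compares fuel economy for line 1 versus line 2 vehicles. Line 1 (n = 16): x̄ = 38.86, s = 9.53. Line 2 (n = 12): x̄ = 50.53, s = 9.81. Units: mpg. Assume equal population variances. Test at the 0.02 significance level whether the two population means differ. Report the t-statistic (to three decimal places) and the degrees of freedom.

Let group 1 = line 1, group 2 = line 2. H0: μ_1 = μ_2; H1: μ_1 ≠ μ_2 (two-sample pooled-variance t-test, two-sided).
s_p² = [(16−1)·9.53² + (12−1)·9.81²]/(16+12−2) = 93.1119
t = (38.86 − 50.53)/√[93.1119·(1/16 + 1/12)] = -3.167
df = n₁ + n₂ − 2 = 26
Two-sided p-value ≈ 0.0039
Since p ≈ 0.0039 < α = 0.02, reject H0; the evidence is statistically significant.

t = -3.167, df = 26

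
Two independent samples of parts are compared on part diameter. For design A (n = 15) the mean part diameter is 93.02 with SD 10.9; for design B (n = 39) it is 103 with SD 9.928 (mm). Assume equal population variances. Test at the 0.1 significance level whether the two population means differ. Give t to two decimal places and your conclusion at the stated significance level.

t = -3.22; reject H0

Let group 1 = design A, group 2 = design B. H0: μ_1 = μ_2; H1: μ_1 ≠ μ_2 (two-sample pooled-variance t-test, two-sided).
s_p² = [(15−1)·10.9² + (39−1)·9.928²]/(15+39−2) = 104.016
t = (93.02 − 103)/√[104.016·(1/15 + 1/39)] = -3.22
df = n₁ + n₂ − 2 = 52
Two-sided p-value ≈ 0.0022
Since p ≈ 0.0022 < α = 0.1, reject H0; the data support H1.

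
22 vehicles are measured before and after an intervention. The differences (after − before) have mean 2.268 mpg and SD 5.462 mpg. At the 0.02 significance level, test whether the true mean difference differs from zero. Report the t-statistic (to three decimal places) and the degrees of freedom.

t = 1.948, df = 21

H0: μ_d = 0; H1: μ_d ≠ 0 (paired t-test on the differences, two-sided).
t = d̄/(s_d/√n) = 2.268/(5.462/√22) = 1.948
df = n − 1 = 21
Two-sided p-value ≈ 0.0650
Since p ≈ 0.0650 > α = 0.02, fail to reject H0; the data do not provide sufficient evidence against H0.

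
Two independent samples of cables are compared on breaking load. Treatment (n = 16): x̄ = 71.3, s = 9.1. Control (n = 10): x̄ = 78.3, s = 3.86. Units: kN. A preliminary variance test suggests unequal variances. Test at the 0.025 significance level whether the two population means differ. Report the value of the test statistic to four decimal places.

Let group 1 = treatment, group 2 = control. H0: μ_1 = μ_2; H1: μ_1 ≠ μ_2 (Welch's two-sample t-test, two-sided).
t = (x̄_1 − x̄_2)/√(s_1²/n_1 + s_2²/n_2) = (71.3 − 78.3)/√(9.1²/16 + 3.86²/10) = -2.7113
Welch–Satterthwaite df ≈ 21.86
Two-sided p-value ≈ 0.013
Since p ≈ 0.013 < α = 0.025, reject H0; the evidence is statistically significant.

-2.7113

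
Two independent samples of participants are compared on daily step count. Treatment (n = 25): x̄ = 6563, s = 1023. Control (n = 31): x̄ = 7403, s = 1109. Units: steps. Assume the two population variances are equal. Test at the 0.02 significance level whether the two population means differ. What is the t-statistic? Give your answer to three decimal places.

Let group 1 = treatment, group 2 = control. H0: μ_1 = μ_2; H1: μ_1 ≠ μ_2 (two-sample pooled-variance t-test, two-sided).
s_p² = [(25−1)·1023² + (31−1)·1109²]/(25+31−2) = 1148390
t = (6563 − 7403)/√[1148390·(1/25 + 1/31)] = -2.916
df = n₁ + n₂ − 2 = 54
Two-sided p-value ≈ 0.0052
Since p ≈ 0.0052 < α = 0.02, reject H0; the data support H1.

-2.916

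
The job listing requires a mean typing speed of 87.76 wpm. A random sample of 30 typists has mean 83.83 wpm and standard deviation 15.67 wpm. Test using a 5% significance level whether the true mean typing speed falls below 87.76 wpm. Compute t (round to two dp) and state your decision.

t = -1.37; fail to reject H0

H0: μ = 87.76; H1: μ < 87.76 (one-sample t-test, left-tailed).
t = (x̄ − μ₀)/(s/√n) = (83.83 − 87.76)/(15.67/√30) = -1.37
df = n − 1 = 29
p-value = P(T ≤ -1.37) ≈ 0.0900
Since p ≈ 0.0900 > α = 0.05, fail to reject H0; the evidence is not statistically significant.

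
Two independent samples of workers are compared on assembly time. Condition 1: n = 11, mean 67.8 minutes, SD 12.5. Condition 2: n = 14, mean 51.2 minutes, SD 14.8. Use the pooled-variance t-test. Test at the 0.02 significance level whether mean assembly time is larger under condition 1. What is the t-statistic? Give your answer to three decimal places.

2.975

Let group 1 = condition 1, group 2 = condition 2. H0: μ_1 = μ_2; H1: μ_1 > μ_2 (two-sample pooled-variance t-test, right-tailed).
s_p² = [(11−1)·12.5² + (14−1)·14.8²]/(11+14−2) = 191.74
t = (67.8 − 51.2)/√[191.74·(1/11 + 1/14)] = 2.975
df = n₁ + n₂ − 2 = 23
p-value = P(T ≥ 2.975) ≈ 0.0034
Since p ≈ 0.0034 < α = 0.02, reject H0; the evidence is statistically significant.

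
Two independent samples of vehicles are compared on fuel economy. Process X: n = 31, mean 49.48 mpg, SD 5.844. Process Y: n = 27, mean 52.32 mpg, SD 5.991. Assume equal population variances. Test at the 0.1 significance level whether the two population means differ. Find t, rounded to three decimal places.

-1.825

Let group 1 = process X, group 2 = process Y. H0: μ_1 = μ_2; H1: μ_1 ≠ μ_2 (two-sample pooled-variance t-test, two-sided).
s_p² = [(31−1)·5.844² + (27−1)·5.991²]/(31+27−2) = 34.9601
t = (49.48 − 52.32)/√[34.9601·(1/31 + 1/27)] = -1.825
df = n₁ + n₂ − 2 = 56
Two-sided p-value ≈ 0.073
Since p ≈ 0.073 < α = 0.1, reject H0; the data support H1.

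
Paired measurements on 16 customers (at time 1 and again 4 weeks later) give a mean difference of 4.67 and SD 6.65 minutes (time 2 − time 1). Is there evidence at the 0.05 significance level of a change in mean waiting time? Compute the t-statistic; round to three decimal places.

H0: μ_d = 0; H1: μ_d ≠ 0 (paired t-test on the differences, two-sided).
t = d̄/(s_d/√n) = 4.67/(6.65/√16) = 2.809
df = n − 1 = 15
Two-sided p-value ≈ 0.013
Since p ≈ 0.013 < α = 0.05, reject H0; the evidence is statistically significant.

2.809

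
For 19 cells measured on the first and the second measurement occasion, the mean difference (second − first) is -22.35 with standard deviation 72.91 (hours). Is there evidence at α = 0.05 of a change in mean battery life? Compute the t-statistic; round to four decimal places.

-1.3362

H0: μ_d = 0; H1: μ_d ≠ 0 (paired t-test on the differences, two-sided).
t = d̄/(s_d/√n) = -22.35/(72.91/√19) = -1.3362
df = n − 1 = 18
Two-sided p-value ≈ 0.198
Since p ≈ 0.198 > α = 0.05, fail to reject H0; the evidence is not statistically significant.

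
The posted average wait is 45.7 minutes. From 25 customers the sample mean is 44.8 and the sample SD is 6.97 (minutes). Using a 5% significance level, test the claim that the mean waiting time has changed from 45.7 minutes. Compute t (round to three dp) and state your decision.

H0: μ = 45.7; H1: μ ≠ 45.7 (one-sample t-test, two-sided).
t = (x̄ − μ₀)/(s/√n) = (44.8 − 45.7)/(6.97/√25) = -0.646
df = n − 1 = 24
Two-sided p-value ≈ 0.5246
Since p ≈ 0.5246 > α = 0.05, fail to reject H0; the evidence is not statistically significant.

t = -0.646; fail to reject H0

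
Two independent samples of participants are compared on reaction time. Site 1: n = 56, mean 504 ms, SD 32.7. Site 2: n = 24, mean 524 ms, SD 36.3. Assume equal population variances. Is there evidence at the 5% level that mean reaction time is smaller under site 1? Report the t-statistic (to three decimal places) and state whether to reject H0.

Let group 1 = site 1, group 2 = site 2. H0: μ_1 = μ_2; H1: μ_1 < μ_2 (two-sample pooled-variance t-test, left-tailed).
s_p² = [(56−1)·32.7² + (24−1)·36.3²]/(56+24−2) = 1142.54
t = (504 − 524)/√[1142.54·(1/56 + 1/24)] = -2.425
df = n₁ + n₂ − 2 = 78
p-value = P(T ≤ -2.425) ≈ 0.009
Since p ≈ 0.009 < α = 0.05, reject H0; the evidence is statistically significant.

t = -2.425; reject H0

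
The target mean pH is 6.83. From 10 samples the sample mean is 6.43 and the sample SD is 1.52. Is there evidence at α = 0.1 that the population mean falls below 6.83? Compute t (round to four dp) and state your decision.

t = -0.8322; fail to reject H0

H0: μ = 6.83; H1: μ < 6.83 (one-sample t-test, left-tailed).
t = (x̄ − μ₀)/(s/√n) = (6.43 − 6.83)/(1.52/√10) = -0.8322
df = n − 1 = 9
p-value = P(T ≤ -0.8322) ≈ 0.2134
Since p ≈ 0.2134 > α = 0.1, fail to reject H0; the evidence is not statistically significant.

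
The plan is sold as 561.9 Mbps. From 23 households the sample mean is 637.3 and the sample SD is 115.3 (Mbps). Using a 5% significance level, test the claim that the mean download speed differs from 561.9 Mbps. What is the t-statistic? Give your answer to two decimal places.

H0: μ = 561.9; H1: μ ≠ 561.9 (one-sample t-test, two-sided).
t = (x̄ − μ₀)/(s/√n) = (637.3 − 561.9)/(115.3/√23) = 3.14
df = n − 1 = 22
Two-sided p-value ≈ 0.005
Since p ≈ 0.005 < α = 0.05, reject H0; the evidence is statistically significant.

3.14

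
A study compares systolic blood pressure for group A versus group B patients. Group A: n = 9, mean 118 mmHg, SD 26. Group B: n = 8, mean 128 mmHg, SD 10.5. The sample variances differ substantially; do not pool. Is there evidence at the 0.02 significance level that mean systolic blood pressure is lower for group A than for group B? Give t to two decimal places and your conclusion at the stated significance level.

Let group 1 = group A, group 2 = group B. H0: μ_1 = μ_2; H1: μ_1 < μ_2 (Welch's two-sample t-test, left-tailed).
t = (x̄_1 − x̄_2)/√(s_1²/n_1 + s_2²/n_2) = (118 − 128)/√(26²/9 + 10.5²/8) = -1.06
Welch–Satterthwaite df ≈ 10.79
p-value = P(T ≤ -1.06) ≈ 0.156
Since p ≈ 0.156 > α = 0.02, fail to reject H0; the data do not provide sufficient evidence against H0.

t = -1.06; fail to reject H0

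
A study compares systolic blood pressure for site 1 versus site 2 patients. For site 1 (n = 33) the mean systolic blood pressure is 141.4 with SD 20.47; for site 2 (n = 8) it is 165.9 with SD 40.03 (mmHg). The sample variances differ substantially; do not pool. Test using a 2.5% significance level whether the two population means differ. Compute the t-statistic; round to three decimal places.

Let group 1 = site 1, group 2 = site 2. H0: μ_1 = μ_2; H1: μ_1 ≠ μ_2 (Welch's two-sample t-test, two-sided).
t = (x̄_1 − x̄_2)/√(s_1²/n_1 + s_2²/n_2) = (141.4 − 165.9)/√(20.47²/33 + 40.03²/8) = -1.679
Welch–Satterthwaite df ≈ 7.91
Two-sided p-value ≈ 0.1322
Since p ≈ 0.1322 > α = 0.025, fail to reject H0; the data do not provide sufficient evidence against H0.

-1.679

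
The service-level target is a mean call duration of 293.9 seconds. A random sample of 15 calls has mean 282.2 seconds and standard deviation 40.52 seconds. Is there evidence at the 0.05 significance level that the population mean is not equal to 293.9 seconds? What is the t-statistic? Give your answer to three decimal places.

-1.118

H0: μ = 293.9; H1: μ ≠ 293.9 (one-sample t-test, two-sided).
t = (x̄ − μ₀)/(s/√n) = (282.2 − 293.9)/(40.52/√15) = -1.118
df = n − 1 = 14
Two-sided p-value ≈ 0.282
Since p ≈ 0.282 > α = 0.05, fail to reject H0; the evidence is not statistically significant.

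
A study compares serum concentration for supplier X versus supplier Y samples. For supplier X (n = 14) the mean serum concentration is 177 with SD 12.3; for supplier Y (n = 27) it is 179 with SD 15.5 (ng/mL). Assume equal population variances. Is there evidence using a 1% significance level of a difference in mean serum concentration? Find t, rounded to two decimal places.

-0.42

Let group 1 = supplier X, group 2 = supplier Y. H0: μ_1 = μ_2; H1: μ_1 ≠ μ_2 (two-sample pooled-variance t-test, two-sided).
s_p² = [(14−1)·12.3² + (27−1)·15.5²]/(14+27−2) = 210.597
t = (177 − 179)/√[210.597·(1/14 + 1/27)] = -0.42
df = n₁ + n₂ − 2 = 39
Two-sided p-value ≈ 0.6779
Since p ≈ 0.6779 > α = 0.01, fail to reject H0; the data do not provide sufficient evidence against H0.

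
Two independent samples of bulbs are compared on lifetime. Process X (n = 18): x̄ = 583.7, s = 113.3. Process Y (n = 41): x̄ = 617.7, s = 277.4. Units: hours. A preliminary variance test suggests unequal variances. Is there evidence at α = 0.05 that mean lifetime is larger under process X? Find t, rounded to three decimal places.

Let group 1 = process X, group 2 = process Y. H0: μ_1 = μ_2; H1: μ_1 > μ_2 (Welch's two-sample t-test, right-tailed).
t = (x̄_1 − x̄_2)/√(s_1²/n_1 + s_2²/n_2) = (583.7 − 617.7)/√(113.3²/18 + 277.4²/41) = -0.668
Welch–Satterthwaite df ≈ 56.86
p-value = P(T ≥ -0.668) ≈ 0.7466
Since p ≈ 0.7466 > α = 0.05, fail to reject H0; the evidence is not statistically significant.

-0.668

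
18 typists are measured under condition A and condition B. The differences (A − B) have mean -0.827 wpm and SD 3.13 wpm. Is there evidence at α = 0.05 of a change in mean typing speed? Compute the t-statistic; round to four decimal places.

-1.1210

H0: μ_d = 0; H1: μ_d ≠ 0 (paired t-test on the differences, two-sided).
t = d̄/(s_d/√n) = -0.827/(3.13/√18) = -1.1210
df = n − 1 = 17
Two-sided p-value ≈ 0.278
Since p ≈ 0.278 > α = 0.05, fail to reject H0; the data do not provide sufficient evidence against H0.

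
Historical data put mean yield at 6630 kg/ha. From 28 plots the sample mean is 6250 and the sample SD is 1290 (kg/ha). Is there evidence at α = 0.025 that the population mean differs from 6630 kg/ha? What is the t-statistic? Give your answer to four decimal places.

H0: μ = 6630; H1: μ ≠ 6630 (one-sample t-test, two-sided).
t = (x̄ − μ₀)/(s/√n) = (6250 − 6630)/(1290/√28) = -1.5587
df = n − 1 = 27
Two-sided p-value ≈ 0.131
Since p ≈ 0.131 > α = 0.025, fail to reject H0; the evidence is not statistically significant.

-1.5587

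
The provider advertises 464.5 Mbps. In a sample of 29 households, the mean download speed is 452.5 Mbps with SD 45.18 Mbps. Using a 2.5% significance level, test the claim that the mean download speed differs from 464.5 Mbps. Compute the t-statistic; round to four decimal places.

-1.4303

H0: μ = 464.5; H1: μ ≠ 464.5 (one-sample t-test, two-sided).
t = (x̄ − μ₀)/(s/√n) = (452.5 − 464.5)/(45.18/√29) = -1.4303
df = n − 1 = 28
Two-sided p-value ≈ 0.1637
Since p ≈ 0.1637 > α = 0.025, fail to reject H0; the evidence is not statistically significant.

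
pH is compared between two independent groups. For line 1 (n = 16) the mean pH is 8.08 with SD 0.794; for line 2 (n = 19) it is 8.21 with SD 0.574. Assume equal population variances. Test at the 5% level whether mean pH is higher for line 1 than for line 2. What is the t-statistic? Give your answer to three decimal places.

-0.561

Let group 1 = line 1, group 2 = line 2. H0: μ_1 = μ_2; H1: μ_1 > μ_2 (two-sample pooled-variance t-test, right-tailed).
s_p² = [(16−1)·0.794² + (19−1)·0.574²]/(16+19−2) = 0.466276
t = (8.08 − 8.21)/√[0.466276·(1/16 + 1/19)] = -0.561
df = n₁ + n₂ − 2 = 33
p-value = P(T ≥ -0.561) ≈ 0.7107
Since p ≈ 0.7107 > α = 0.05, fail to reject H0; the evidence is not statistically significant.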